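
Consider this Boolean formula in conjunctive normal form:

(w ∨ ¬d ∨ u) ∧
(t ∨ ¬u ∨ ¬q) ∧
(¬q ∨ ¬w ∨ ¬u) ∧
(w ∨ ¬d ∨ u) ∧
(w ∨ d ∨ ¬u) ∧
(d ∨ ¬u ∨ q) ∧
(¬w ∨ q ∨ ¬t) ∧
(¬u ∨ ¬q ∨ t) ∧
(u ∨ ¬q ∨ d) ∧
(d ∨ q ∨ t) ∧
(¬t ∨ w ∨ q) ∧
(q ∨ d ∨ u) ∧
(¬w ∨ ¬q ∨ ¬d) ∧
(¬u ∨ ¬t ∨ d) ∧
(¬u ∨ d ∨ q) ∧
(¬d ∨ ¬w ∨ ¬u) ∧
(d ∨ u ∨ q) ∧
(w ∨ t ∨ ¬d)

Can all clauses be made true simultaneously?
Yes

Yes, the formula is satisfiable.

One satisfying assignment is: d=True, q=True, w=False, t=True, u=True

Verification: With this assignment, all 18 clauses evaluate to true.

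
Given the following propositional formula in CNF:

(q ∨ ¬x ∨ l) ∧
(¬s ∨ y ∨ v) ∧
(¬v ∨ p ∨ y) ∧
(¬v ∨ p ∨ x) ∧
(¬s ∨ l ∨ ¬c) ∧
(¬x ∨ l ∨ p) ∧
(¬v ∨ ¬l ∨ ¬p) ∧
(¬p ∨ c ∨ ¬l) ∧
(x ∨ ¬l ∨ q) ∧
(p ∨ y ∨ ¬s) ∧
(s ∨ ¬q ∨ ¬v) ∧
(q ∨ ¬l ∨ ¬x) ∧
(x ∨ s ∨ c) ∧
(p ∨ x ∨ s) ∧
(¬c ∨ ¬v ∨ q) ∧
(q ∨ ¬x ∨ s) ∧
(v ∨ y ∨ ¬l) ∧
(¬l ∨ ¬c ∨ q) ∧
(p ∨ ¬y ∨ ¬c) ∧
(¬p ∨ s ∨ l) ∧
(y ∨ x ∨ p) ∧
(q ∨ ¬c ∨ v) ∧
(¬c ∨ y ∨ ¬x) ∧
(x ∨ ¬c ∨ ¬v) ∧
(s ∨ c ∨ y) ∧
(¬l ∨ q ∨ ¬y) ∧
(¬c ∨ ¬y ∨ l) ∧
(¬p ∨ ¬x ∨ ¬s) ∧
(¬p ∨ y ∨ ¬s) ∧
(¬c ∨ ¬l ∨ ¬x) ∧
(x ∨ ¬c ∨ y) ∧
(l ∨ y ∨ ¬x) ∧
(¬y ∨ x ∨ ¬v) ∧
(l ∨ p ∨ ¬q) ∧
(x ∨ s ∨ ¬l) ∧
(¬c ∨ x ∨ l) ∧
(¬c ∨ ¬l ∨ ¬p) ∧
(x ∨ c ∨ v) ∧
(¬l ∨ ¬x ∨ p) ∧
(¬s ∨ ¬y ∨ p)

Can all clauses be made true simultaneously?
No

No, the formula is not satisfiable.

No assignment of truth values to the variables can make all 40 clauses true simultaneously.

The formula is UNSAT (unsatisfiable).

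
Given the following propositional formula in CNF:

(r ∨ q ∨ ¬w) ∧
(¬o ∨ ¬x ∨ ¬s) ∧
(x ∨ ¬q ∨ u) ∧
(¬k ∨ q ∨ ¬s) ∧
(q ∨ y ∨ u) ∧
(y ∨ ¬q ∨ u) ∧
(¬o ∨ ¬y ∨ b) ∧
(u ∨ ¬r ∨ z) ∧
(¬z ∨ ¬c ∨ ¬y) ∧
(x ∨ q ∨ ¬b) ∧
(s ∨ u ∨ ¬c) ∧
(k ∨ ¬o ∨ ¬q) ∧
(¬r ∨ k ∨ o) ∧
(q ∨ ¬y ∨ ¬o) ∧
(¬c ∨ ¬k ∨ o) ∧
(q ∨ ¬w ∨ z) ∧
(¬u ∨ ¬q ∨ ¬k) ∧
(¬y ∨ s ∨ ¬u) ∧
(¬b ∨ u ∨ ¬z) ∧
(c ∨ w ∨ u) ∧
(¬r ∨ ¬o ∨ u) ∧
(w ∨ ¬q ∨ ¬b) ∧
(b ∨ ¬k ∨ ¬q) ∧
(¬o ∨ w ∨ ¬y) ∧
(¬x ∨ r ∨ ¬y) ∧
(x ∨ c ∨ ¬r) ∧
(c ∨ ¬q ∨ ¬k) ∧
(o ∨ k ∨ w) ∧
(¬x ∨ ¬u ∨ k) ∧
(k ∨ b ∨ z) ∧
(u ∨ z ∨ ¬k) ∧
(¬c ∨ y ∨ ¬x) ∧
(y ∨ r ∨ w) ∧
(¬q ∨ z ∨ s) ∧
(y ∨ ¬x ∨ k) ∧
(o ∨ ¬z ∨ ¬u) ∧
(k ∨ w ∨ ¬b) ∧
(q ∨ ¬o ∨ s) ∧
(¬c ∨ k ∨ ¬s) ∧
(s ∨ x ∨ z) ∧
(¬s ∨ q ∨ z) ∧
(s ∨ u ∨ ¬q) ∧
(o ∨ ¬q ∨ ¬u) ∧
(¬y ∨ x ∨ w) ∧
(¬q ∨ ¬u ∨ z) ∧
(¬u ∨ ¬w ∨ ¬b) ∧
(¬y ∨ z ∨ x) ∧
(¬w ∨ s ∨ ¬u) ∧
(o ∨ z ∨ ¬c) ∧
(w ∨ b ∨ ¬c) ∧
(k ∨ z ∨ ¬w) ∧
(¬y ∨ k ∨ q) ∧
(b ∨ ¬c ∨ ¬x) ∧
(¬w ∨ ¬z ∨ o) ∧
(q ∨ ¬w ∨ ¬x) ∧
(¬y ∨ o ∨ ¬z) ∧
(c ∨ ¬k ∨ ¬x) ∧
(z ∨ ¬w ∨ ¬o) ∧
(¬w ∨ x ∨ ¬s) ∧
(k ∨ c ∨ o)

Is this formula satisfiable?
No

No, the formula is not satisfiable.

No assignment of truth values to the variables can make all 60 clauses true simultaneously.

The formula is UNSAT (unsatisfiable).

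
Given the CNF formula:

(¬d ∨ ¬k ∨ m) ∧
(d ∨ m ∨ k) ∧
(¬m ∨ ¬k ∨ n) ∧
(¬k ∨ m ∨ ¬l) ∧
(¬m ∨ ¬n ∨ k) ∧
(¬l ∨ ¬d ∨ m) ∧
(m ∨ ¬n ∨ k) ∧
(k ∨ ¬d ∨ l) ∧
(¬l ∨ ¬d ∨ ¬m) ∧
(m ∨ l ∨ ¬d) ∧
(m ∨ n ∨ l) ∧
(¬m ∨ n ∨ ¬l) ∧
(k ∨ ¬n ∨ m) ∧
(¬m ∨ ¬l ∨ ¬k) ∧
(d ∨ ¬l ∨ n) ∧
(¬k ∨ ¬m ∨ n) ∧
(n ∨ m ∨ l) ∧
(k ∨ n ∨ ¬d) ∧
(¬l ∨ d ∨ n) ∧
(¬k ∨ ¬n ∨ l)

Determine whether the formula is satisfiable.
Yes

Yes, the formula is satisfiable.

One satisfying assignment is: k=False, d=False, m=True, l=False, n=False

Verification: With this assignment, all 20 clauses evaluate to true.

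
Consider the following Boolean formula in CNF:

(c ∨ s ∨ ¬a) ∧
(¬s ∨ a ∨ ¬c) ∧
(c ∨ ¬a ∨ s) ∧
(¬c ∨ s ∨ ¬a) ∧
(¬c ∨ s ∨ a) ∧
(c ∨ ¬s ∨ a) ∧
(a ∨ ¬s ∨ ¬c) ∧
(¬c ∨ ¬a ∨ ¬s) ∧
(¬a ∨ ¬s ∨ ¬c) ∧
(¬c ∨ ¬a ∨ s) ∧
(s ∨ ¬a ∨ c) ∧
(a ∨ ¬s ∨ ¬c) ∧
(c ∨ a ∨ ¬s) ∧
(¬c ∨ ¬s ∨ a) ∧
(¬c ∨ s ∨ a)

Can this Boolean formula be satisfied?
Yes

Yes, the formula is satisfiable.

One satisfying assignment is: c=False, s=False, a=False

Verification: With this assignment, all 15 clauses evaluate to true.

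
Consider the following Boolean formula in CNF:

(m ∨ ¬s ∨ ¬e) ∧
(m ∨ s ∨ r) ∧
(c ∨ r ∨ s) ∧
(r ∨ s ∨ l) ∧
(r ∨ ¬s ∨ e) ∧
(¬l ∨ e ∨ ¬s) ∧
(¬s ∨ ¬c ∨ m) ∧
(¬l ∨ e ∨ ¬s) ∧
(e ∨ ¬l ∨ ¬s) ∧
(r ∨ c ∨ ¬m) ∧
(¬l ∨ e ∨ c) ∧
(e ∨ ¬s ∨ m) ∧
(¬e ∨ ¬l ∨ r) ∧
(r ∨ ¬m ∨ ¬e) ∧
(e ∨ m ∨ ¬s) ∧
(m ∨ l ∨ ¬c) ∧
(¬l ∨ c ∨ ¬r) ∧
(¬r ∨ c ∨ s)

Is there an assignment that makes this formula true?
Yes

Yes, the formula is satisfiable.

One satisfying assignment is: r=True, e=True, m=True, c=False, s=True, l=False

Verification: With this assignment, all 18 clauses evaluate to true.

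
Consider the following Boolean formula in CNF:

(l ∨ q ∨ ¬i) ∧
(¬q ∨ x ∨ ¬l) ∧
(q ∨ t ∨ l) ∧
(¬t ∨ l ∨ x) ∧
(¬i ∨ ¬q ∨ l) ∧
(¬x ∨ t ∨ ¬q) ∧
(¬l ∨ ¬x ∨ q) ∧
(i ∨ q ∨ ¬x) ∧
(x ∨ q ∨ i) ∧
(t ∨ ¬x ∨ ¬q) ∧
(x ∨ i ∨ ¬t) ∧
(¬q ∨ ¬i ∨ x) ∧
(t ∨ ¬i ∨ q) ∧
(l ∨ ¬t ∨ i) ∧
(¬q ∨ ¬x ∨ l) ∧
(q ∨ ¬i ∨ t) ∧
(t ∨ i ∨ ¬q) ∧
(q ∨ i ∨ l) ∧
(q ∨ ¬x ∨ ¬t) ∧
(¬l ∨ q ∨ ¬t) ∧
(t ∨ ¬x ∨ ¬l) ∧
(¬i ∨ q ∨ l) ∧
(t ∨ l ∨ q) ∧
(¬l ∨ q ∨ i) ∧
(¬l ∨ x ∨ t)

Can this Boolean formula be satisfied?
Yes

Yes, the formula is satisfiable.

One satisfying assignment is: i=False, x=True, l=True, q=True, t=True

Verification: With this assignment, all 25 clauses evaluate to true.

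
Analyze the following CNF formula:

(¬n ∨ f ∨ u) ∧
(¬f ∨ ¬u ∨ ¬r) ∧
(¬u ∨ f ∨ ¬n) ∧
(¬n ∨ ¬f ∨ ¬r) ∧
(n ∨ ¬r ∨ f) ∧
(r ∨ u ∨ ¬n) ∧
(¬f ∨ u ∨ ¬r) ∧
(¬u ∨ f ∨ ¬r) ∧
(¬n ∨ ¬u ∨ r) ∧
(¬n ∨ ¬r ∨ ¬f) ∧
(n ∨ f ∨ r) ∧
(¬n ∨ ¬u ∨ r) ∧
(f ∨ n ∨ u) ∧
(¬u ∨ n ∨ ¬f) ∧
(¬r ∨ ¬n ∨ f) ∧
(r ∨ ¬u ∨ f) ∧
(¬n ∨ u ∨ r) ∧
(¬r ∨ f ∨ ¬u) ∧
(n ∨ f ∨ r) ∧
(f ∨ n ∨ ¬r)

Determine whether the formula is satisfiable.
Yes

Yes, the formula is satisfiable.

One satisfying assignment is: r=False, f=True, u=False, n=False

Verification: With this assignment, all 20 clauses evaluate to true.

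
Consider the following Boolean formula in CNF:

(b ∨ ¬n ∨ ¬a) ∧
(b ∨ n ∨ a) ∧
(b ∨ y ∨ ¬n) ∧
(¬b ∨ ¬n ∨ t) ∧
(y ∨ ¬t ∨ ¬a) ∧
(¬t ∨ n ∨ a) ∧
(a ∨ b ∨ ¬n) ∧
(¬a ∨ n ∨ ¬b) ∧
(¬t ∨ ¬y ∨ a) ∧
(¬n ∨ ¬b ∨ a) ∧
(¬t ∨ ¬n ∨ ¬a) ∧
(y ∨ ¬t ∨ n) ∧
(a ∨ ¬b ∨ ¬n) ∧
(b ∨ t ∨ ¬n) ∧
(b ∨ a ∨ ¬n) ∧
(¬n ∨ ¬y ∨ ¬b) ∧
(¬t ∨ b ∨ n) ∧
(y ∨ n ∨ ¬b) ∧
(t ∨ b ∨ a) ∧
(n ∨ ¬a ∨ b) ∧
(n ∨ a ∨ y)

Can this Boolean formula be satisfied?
Yes

Yes, the formula is satisfiable.

One satisfying assignment is: a=False, n=False, y=True, b=True, t=False

Verification: With this assignment, all 21 clauses evaluate to true.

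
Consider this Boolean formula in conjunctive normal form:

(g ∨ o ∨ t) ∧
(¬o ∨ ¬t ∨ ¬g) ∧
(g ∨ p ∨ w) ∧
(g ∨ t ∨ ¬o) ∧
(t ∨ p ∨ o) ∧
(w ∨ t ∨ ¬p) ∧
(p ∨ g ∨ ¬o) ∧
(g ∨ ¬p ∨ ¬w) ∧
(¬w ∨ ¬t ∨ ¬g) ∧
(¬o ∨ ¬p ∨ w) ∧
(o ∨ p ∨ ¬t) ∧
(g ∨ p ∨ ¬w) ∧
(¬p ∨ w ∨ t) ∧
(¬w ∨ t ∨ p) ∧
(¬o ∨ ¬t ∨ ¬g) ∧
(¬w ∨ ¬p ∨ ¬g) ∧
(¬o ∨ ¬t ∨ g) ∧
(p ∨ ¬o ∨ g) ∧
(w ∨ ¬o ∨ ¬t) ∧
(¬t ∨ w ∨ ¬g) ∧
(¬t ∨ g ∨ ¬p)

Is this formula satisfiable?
Yes

Yes, the formula is satisfiable.

One satisfying assignment is: t=False, o=True, g=True, p=False, w=False

Verification: With this assignment, all 21 clauses evaluate to true.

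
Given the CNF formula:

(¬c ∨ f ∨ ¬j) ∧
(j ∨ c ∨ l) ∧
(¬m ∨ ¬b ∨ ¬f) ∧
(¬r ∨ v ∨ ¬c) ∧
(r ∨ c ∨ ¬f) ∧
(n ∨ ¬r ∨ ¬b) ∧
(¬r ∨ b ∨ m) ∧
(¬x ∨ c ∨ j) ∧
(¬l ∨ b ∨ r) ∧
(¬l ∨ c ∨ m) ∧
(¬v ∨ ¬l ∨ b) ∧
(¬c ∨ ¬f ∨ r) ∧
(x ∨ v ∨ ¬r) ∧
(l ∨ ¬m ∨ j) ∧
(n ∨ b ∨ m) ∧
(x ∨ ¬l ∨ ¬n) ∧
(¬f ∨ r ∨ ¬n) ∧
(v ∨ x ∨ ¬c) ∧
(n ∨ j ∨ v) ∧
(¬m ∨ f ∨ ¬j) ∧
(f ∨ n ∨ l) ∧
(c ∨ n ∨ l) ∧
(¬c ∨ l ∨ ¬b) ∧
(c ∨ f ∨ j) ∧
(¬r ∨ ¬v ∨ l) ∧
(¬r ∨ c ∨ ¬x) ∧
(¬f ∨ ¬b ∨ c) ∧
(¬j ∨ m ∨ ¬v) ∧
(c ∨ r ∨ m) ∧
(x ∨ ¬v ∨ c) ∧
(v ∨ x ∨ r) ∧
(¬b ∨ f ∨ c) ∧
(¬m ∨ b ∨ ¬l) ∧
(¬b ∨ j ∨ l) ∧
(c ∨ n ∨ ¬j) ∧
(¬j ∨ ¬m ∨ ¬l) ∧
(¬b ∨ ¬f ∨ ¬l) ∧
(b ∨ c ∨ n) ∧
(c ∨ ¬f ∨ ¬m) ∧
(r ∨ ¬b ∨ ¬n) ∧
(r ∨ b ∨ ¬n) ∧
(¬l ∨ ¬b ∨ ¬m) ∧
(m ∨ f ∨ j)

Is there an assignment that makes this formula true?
No

No, the formula is not satisfiable.

No assignment of truth values to the variables can make all 43 clauses true simultaneously.

The formula is UNSAT (unsatisfiable).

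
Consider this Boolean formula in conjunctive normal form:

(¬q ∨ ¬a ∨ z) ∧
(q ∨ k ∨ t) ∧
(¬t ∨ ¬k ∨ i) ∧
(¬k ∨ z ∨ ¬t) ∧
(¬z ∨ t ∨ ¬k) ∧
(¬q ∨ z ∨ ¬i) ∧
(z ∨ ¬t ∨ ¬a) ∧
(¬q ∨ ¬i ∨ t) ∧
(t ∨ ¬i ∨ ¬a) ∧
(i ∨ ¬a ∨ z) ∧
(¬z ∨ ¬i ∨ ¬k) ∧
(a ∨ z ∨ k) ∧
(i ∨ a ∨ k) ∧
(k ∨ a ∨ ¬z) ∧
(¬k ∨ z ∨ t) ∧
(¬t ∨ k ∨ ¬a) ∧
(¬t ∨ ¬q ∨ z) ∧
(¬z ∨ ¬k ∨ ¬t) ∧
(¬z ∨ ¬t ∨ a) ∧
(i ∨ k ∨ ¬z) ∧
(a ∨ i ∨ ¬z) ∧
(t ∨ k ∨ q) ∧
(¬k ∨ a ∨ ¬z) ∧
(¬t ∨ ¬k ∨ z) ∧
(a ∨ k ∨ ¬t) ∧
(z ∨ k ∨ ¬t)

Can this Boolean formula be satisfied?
No

No, the formula is not satisfiable.

No assignment of truth values to the variables can make all 26 clauses true simultaneously.

The formula is UNSAT (unsatisfiable).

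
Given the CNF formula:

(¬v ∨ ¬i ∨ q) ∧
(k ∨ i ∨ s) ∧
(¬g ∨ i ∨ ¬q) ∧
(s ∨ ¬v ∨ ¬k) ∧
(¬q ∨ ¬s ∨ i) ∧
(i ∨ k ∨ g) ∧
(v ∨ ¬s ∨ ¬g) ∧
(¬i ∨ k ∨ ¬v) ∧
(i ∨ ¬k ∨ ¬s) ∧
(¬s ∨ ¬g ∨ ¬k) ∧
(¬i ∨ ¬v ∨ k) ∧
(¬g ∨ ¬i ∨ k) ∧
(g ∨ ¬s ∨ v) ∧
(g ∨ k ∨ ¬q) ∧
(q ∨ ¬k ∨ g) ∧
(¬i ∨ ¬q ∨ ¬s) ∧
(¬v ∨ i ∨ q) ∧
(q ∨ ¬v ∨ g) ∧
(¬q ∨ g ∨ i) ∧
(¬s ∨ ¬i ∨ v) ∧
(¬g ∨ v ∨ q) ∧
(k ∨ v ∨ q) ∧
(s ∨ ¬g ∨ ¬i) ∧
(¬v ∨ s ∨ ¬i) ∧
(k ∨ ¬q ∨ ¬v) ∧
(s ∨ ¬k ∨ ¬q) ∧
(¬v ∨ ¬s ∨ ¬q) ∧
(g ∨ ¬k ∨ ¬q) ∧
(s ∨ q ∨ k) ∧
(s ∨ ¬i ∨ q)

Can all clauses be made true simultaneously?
No

No, the formula is not satisfiable.

No assignment of truth values to the variables can make all 30 clauses true simultaneously.

The formula is UNSAT (unsatisfiable).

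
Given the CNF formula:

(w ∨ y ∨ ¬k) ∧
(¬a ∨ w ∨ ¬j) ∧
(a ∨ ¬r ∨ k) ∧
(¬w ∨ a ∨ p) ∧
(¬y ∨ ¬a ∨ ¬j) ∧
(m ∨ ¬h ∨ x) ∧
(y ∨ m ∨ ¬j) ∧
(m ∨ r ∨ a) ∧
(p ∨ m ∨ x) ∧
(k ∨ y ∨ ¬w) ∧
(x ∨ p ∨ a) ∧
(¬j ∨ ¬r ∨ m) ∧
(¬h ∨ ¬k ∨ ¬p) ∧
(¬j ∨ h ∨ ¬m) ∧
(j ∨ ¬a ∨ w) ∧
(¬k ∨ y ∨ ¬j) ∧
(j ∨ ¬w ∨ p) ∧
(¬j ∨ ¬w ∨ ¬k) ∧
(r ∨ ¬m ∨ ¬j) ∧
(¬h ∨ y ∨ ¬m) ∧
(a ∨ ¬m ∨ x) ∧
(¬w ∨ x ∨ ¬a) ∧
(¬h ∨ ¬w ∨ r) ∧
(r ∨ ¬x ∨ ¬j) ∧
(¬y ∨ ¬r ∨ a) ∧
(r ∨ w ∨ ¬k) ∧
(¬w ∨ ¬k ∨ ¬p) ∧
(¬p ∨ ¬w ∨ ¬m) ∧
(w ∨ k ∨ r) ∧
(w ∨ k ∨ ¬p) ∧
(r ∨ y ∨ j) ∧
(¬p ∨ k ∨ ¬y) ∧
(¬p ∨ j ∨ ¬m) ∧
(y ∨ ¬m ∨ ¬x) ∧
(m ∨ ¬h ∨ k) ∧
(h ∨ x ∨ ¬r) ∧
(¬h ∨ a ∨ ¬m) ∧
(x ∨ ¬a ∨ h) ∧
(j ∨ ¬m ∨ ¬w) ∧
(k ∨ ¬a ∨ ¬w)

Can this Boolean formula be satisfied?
No

No, the formula is not satisfiable.

No assignment of truth values to the variables can make all 40 clauses true simultaneously.

The formula is UNSAT (unsatisfiable).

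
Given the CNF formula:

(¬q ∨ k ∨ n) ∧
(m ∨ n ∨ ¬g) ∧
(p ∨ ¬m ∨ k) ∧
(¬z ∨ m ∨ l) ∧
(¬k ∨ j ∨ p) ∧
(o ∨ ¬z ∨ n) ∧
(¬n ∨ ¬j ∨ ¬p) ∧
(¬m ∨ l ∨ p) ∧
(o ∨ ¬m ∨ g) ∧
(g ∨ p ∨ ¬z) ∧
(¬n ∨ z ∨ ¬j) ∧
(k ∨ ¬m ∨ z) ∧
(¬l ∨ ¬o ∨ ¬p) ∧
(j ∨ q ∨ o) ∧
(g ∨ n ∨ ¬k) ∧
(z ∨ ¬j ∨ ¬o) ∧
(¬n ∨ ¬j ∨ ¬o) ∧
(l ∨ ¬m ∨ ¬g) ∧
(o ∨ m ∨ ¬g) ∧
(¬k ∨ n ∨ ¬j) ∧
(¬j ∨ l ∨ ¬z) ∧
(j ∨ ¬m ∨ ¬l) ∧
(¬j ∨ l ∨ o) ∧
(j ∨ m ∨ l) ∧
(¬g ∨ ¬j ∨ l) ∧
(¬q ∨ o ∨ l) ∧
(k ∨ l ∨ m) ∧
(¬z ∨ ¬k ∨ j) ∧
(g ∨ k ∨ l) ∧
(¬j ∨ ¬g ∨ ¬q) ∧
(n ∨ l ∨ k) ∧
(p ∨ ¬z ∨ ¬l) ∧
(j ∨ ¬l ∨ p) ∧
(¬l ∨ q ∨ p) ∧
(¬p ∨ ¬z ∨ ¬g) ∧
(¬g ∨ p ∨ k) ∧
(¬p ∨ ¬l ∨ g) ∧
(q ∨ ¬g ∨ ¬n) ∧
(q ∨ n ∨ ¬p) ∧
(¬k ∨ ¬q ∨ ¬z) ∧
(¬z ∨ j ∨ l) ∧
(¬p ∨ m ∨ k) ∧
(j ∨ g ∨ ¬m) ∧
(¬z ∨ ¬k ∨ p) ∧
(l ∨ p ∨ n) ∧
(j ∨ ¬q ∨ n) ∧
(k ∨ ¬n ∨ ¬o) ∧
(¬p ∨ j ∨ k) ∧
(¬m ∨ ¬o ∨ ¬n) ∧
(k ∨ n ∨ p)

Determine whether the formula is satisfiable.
No

No, the formula is not satisfiable.

No assignment of truth values to the variables can make all 50 clauses true simultaneously.

The formula is UNSAT (unsatisfiable).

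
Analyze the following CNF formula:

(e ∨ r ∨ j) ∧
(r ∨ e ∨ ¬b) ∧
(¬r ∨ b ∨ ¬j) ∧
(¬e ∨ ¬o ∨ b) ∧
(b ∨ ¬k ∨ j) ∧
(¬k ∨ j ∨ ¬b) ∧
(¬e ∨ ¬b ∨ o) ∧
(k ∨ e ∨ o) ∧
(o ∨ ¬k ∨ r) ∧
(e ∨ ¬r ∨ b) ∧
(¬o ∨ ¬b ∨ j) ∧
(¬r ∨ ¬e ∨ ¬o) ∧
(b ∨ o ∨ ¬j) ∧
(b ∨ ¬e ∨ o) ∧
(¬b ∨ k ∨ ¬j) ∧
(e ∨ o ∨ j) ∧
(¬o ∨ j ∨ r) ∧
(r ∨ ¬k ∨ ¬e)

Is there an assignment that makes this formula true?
Yes

Yes, the formula is satisfiable.

One satisfying assignment is: j=True, b=True, o=False, r=True, k=True, e=False

Verification: With this assignment, all 18 clauses evaluate to true.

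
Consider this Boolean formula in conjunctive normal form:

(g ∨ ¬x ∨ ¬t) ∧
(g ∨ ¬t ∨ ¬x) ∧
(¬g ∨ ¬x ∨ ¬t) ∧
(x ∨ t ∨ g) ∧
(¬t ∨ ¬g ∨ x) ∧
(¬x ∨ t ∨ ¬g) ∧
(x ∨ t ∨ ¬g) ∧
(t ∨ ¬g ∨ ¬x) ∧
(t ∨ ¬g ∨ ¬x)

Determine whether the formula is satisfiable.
Yes

Yes, the formula is satisfiable.

One satisfying assignment is: x=False, g=False, t=True

Verification: With this assignment, all 9 clauses evaluate to true.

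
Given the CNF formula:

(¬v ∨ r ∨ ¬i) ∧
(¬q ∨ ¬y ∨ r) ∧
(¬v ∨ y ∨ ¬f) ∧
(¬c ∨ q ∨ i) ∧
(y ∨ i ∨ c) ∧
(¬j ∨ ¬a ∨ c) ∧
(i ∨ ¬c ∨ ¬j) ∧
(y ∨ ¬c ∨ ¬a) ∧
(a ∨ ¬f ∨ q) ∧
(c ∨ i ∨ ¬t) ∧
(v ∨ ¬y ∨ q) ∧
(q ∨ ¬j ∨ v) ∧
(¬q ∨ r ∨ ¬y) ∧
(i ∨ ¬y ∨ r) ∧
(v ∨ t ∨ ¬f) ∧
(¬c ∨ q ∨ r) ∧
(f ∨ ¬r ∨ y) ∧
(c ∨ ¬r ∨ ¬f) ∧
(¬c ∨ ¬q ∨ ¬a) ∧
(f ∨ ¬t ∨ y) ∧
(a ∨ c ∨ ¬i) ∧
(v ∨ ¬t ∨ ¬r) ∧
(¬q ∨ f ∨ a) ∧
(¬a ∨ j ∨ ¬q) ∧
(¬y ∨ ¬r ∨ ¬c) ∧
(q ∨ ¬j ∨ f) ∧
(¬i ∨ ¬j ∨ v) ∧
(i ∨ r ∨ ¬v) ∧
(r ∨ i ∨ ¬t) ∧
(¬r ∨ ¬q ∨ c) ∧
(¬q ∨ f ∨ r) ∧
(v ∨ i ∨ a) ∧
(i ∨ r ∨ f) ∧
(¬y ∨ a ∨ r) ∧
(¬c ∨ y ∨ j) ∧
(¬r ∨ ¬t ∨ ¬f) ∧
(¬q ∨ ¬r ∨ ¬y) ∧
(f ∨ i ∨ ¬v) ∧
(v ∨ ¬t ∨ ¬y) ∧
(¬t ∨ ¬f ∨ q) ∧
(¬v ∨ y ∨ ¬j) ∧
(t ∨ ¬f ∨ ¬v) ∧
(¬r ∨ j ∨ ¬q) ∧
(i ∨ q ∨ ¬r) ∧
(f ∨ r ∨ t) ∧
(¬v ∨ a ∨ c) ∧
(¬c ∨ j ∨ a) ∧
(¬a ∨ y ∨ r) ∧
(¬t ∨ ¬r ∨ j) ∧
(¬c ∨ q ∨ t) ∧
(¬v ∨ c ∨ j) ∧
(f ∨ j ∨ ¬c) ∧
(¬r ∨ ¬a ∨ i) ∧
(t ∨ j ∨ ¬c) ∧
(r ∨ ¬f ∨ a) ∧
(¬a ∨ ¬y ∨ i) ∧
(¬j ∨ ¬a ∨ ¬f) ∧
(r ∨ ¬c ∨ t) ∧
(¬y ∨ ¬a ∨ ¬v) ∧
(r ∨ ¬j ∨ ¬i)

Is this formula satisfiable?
No

No, the formula is not satisfiable.

No assignment of truth values to the variables can make all 60 clauses true simultaneously.

The formula is UNSAT (unsatisfiable).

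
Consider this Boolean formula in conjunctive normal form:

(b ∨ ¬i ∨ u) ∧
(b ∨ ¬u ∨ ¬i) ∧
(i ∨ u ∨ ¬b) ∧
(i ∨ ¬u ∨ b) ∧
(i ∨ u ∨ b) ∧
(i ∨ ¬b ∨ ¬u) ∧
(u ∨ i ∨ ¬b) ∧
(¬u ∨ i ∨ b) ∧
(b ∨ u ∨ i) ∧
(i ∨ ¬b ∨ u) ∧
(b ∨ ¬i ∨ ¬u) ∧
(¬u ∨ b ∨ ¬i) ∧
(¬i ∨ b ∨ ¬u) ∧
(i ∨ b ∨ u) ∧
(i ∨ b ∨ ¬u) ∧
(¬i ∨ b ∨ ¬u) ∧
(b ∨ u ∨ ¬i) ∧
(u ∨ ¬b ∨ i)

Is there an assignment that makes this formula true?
Yes

Yes, the formula is satisfiable.

One satisfying assignment is: b=True, u=False, i=True

Verification: With this assignment, all 18 clauses evaluate to true.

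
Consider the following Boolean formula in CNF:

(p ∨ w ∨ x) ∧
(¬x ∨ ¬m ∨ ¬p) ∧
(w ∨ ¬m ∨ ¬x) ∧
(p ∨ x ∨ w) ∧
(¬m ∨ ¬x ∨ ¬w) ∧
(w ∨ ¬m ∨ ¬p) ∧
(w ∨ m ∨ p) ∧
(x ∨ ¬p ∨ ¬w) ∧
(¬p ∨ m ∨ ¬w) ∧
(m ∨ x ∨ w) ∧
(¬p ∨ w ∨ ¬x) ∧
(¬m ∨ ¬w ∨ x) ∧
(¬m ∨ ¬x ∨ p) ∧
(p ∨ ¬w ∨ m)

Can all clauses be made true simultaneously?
No

No, the formula is not satisfiable.

No assignment of truth values to the variables can make all 14 clauses true simultaneously.

The formula is UNSAT (unsatisfiable).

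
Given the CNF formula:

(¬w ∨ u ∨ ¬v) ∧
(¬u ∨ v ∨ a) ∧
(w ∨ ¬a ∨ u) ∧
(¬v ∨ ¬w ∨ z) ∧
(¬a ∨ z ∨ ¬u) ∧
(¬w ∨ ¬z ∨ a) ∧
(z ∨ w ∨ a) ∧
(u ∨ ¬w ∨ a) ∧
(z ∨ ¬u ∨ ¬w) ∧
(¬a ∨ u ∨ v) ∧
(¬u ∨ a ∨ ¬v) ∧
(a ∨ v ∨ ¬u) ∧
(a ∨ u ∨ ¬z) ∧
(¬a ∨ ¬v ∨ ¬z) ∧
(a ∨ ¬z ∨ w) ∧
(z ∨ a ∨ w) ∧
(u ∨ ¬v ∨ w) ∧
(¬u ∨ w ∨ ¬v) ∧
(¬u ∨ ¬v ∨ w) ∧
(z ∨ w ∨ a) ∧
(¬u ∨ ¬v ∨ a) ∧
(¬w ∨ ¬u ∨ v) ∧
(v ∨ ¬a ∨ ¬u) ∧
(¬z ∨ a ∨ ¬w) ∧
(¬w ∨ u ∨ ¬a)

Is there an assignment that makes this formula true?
No

No, the formula is not satisfiable.

No assignment of truth values to the variables can make all 25 clauses true simultaneously.

The formula is UNSAT (unsatisfiable).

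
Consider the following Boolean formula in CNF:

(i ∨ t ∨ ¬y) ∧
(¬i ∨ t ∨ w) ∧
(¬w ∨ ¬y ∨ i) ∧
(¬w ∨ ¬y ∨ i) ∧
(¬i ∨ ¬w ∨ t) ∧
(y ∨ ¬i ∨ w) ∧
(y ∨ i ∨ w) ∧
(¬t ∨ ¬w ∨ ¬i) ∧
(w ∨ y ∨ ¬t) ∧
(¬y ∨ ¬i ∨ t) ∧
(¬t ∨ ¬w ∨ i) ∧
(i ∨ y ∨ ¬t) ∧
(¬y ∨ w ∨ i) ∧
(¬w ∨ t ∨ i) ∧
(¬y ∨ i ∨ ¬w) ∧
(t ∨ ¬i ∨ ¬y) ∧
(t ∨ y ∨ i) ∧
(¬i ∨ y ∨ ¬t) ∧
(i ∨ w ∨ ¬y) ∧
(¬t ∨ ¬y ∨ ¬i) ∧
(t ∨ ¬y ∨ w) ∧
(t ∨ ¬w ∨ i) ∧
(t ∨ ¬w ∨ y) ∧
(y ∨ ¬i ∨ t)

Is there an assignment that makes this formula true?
No

No, the formula is not satisfiable.

No assignment of truth values to the variables can make all 24 clauses true simultaneously.

The formula is UNSAT (unsatisfiable).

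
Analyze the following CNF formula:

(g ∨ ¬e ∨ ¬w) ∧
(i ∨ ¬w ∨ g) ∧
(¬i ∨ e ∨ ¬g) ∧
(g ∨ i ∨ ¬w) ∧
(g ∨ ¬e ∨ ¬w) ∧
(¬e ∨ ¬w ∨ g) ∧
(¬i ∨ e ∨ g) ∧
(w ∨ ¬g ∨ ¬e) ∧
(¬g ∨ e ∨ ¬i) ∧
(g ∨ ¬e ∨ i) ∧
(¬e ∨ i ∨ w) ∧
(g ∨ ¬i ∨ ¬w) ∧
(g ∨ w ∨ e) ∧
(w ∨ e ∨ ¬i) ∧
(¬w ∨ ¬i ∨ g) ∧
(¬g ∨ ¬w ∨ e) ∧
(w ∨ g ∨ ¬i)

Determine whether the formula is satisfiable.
Yes

Yes, the formula is satisfiable.

One satisfying assignment is: e=False, w=False, g=True, i=False

Verification: With this assignment, all 17 clauses evaluate to true.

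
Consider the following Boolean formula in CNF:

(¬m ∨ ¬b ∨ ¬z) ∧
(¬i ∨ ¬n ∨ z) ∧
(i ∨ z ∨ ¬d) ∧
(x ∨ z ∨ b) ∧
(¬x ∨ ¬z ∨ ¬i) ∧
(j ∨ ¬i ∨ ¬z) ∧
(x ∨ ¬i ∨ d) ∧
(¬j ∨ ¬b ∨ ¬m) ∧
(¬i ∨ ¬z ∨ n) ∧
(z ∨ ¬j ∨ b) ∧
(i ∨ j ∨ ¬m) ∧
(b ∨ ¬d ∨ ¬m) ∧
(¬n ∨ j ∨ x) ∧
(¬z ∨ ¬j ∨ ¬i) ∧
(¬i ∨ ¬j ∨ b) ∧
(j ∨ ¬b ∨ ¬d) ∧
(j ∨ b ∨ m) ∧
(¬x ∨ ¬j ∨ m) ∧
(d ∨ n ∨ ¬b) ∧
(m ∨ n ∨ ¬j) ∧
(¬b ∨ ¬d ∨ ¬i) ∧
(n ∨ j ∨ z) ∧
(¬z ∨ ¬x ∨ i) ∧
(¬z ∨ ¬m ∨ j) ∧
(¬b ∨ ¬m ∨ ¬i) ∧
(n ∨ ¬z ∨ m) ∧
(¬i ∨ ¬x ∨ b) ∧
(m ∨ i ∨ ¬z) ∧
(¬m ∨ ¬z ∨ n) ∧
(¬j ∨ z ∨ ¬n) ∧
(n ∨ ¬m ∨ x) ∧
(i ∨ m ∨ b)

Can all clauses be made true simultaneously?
Yes

Yes, the formula is satisfiable.

One satisfying assignment is: x=True, i=False, m=False, z=False, b=True, j=False, d=False, n=True

Verification: With this assignment, all 32 clauses evaluate to true.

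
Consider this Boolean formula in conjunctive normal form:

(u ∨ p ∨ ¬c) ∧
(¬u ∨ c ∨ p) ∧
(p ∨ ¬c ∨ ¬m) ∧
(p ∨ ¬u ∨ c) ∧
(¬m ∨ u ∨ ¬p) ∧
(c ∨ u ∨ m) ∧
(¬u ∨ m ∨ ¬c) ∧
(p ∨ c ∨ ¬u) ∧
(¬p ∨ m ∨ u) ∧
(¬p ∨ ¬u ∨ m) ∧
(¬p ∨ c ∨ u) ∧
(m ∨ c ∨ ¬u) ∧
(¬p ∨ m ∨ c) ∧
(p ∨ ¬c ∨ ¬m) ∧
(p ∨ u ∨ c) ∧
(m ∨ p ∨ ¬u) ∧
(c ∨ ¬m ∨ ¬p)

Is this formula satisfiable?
Yes

Yes, the formula is satisfiable.

One satisfying assignment is: u=True, m=True, c=True, p=True

Verification: With this assignment, all 17 clauses evaluate to true.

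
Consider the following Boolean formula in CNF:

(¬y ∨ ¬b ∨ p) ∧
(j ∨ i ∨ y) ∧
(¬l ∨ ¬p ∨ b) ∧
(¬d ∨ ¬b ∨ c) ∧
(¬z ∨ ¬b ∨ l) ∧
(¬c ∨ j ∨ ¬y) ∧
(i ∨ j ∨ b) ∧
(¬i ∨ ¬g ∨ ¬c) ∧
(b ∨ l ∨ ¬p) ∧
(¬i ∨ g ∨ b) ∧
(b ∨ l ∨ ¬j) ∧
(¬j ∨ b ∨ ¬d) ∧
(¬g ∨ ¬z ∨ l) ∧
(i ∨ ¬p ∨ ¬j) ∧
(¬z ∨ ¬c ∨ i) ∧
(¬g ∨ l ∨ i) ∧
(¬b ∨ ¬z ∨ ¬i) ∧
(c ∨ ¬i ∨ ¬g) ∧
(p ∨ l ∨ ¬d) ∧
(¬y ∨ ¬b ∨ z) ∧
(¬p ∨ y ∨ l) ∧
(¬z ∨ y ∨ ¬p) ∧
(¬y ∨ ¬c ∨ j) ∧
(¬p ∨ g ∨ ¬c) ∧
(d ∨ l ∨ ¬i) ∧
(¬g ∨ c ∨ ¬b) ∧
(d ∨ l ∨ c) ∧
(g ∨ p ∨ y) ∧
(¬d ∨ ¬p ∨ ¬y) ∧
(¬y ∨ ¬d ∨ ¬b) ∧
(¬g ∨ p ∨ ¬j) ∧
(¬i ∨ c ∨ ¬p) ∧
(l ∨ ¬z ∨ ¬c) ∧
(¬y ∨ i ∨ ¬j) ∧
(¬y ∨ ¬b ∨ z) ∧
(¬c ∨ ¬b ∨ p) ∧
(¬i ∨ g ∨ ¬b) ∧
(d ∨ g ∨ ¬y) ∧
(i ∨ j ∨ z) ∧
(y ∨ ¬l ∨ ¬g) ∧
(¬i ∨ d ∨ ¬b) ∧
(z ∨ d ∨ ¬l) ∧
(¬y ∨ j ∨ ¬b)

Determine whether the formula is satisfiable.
No

No, the formula is not satisfiable.

No assignment of truth values to the variables can make all 43 clauses true simultaneously.

The formula is UNSAT (unsatisfiable).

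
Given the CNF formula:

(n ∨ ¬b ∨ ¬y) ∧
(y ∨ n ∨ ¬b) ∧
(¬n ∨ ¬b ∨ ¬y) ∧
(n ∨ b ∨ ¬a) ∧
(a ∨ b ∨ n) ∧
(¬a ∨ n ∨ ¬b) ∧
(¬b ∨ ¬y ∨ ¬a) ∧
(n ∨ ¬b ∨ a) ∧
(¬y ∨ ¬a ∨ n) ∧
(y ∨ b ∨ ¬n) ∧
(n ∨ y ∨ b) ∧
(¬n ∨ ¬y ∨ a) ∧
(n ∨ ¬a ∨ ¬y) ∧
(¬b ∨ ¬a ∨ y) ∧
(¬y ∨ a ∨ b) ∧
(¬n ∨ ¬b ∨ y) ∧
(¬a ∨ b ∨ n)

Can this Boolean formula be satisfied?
Yes

Yes, the formula is satisfiable.

One satisfying assignment is: n=True, y=True, b=False, a=True

Verification: With this assignment, all 17 clauses evaluate to true.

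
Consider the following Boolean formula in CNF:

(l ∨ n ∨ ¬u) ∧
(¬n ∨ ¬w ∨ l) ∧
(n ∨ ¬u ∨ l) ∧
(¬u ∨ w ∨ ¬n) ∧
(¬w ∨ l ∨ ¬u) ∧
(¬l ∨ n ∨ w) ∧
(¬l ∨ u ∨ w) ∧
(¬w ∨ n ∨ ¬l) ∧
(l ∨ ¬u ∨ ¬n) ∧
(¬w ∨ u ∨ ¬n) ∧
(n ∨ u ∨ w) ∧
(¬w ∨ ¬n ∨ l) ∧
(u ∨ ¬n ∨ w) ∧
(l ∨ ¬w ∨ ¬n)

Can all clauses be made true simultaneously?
Yes

Yes, the formula is satisfiable.

One satisfying assignment is: w=True, n=True, u=True, l=True

Verification: With this assignment, all 14 clauses evaluate to true.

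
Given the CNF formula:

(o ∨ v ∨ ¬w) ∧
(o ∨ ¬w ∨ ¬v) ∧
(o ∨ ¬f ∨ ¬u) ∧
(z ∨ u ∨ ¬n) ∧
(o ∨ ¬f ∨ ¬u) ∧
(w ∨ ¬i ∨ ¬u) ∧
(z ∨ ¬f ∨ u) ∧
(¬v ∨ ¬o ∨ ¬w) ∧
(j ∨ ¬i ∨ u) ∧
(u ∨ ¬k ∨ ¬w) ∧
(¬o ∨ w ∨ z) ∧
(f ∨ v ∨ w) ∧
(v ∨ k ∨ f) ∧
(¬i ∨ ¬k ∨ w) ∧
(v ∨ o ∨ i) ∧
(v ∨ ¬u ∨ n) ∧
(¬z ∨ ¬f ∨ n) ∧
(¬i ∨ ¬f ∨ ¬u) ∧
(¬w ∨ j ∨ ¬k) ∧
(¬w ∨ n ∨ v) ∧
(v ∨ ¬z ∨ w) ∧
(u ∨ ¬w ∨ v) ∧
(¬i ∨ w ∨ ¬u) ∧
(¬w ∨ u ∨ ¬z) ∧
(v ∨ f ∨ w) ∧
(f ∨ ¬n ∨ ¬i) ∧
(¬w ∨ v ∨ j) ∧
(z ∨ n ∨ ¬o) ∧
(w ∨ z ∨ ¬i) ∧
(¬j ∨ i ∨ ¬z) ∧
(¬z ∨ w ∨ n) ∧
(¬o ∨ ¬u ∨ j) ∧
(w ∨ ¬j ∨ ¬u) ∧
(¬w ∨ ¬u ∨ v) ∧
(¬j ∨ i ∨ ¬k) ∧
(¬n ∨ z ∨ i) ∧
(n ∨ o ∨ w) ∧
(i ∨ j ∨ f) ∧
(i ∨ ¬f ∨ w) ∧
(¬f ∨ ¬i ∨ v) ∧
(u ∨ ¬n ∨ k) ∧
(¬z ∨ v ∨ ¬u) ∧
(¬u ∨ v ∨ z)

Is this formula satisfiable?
No

No, the formula is not satisfiable.

No assignment of truth values to the variables can make all 43 clauses true simultaneously.

The formula is UNSAT (unsatisfiable).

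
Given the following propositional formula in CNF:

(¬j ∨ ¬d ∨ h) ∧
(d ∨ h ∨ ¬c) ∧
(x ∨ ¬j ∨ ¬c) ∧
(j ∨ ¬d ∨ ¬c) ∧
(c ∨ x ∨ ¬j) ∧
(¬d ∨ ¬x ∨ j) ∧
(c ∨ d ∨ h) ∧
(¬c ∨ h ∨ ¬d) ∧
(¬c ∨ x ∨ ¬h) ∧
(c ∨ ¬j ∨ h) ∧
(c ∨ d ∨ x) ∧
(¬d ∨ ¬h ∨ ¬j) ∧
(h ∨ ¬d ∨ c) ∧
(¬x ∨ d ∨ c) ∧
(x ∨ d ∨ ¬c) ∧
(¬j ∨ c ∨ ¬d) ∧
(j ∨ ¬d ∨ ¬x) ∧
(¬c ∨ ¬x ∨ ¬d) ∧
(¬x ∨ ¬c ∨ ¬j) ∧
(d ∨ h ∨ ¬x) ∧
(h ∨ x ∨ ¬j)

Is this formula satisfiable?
Yes

Yes, the formula is satisfiable.

One satisfying assignment is: h=True, x=True, j=False, d=False, c=True

Verification: With this assignment, all 21 clauses evaluate to true.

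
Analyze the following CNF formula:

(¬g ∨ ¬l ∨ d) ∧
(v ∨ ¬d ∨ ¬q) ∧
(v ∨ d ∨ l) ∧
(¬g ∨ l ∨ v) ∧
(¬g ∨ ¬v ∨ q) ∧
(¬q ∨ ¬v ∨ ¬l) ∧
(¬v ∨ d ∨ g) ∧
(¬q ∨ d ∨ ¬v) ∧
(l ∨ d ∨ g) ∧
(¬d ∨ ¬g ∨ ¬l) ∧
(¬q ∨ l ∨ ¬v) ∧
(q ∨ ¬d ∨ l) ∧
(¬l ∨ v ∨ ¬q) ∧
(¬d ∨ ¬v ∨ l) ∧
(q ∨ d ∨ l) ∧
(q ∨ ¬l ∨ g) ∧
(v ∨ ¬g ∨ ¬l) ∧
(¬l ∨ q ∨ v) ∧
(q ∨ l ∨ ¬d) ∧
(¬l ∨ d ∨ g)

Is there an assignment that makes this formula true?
No

No, the formula is not satisfiable.

No assignment of truth values to the variables can make all 20 clauses true simultaneously.

The formula is UNSAT (unsatisfiable).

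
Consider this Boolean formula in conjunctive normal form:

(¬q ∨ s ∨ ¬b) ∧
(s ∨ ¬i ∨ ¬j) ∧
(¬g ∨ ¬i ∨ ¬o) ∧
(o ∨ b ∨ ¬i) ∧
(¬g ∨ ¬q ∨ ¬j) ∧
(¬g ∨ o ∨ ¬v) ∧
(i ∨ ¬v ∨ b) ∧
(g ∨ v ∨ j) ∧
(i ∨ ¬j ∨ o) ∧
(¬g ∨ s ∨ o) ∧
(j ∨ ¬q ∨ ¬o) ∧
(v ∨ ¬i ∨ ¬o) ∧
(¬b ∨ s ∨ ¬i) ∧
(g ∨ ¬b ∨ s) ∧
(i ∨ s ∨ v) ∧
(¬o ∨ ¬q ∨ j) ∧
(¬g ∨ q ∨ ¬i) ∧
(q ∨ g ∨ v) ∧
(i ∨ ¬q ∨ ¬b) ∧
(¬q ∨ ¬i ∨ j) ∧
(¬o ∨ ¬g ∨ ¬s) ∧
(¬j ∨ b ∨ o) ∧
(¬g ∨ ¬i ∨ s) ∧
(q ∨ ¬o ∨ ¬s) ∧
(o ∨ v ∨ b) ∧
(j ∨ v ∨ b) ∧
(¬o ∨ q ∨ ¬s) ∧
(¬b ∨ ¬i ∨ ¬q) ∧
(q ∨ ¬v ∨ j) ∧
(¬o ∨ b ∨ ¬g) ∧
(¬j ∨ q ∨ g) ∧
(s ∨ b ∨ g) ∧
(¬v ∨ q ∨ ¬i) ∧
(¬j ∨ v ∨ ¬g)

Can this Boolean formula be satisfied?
Yes

Yes, the formula is satisfiable.

One satisfying assignment is: s=True, q=True, b=False, v=False, g=False, o=True, j=True, i=False

Verification: With this assignment, all 34 clauses evaluate to true.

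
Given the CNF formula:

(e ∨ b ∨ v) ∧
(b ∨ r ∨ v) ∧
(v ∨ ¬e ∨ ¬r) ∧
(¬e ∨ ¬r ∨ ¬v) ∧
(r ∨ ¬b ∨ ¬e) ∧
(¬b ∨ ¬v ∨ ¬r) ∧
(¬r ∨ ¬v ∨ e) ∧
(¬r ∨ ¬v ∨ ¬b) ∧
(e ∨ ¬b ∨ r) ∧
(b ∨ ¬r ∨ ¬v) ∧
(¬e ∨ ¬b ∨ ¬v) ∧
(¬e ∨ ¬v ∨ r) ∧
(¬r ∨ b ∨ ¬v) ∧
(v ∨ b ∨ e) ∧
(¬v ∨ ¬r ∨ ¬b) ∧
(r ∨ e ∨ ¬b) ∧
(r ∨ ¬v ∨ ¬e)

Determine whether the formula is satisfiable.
Yes

Yes, the formula is satisfiable.

One satisfying assignment is: b=False, e=False, v=True, r=False

Verification: With this assignment, all 17 clauses evaluate to true.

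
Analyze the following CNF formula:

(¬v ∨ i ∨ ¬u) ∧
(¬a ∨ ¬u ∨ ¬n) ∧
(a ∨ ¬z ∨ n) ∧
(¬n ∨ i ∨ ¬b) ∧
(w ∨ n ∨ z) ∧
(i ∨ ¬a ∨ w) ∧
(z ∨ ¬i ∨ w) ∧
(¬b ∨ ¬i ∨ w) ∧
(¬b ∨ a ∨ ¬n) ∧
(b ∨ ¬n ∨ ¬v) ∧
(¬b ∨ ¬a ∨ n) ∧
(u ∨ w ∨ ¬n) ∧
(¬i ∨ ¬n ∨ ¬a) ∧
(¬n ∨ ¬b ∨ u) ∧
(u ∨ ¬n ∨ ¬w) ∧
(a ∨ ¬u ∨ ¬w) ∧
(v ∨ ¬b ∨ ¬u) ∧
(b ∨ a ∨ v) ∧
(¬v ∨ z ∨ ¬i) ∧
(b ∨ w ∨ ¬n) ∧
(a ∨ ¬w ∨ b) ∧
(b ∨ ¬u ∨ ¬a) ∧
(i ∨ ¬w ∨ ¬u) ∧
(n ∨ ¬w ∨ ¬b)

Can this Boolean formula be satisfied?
Yes

Yes, the formula is satisfiable.

One satisfying assignment is: w=True, n=False, a=True, i=False, v=True, u=False, z=False, b=False

Verification: With this assignment, all 24 clauses evaluate to true.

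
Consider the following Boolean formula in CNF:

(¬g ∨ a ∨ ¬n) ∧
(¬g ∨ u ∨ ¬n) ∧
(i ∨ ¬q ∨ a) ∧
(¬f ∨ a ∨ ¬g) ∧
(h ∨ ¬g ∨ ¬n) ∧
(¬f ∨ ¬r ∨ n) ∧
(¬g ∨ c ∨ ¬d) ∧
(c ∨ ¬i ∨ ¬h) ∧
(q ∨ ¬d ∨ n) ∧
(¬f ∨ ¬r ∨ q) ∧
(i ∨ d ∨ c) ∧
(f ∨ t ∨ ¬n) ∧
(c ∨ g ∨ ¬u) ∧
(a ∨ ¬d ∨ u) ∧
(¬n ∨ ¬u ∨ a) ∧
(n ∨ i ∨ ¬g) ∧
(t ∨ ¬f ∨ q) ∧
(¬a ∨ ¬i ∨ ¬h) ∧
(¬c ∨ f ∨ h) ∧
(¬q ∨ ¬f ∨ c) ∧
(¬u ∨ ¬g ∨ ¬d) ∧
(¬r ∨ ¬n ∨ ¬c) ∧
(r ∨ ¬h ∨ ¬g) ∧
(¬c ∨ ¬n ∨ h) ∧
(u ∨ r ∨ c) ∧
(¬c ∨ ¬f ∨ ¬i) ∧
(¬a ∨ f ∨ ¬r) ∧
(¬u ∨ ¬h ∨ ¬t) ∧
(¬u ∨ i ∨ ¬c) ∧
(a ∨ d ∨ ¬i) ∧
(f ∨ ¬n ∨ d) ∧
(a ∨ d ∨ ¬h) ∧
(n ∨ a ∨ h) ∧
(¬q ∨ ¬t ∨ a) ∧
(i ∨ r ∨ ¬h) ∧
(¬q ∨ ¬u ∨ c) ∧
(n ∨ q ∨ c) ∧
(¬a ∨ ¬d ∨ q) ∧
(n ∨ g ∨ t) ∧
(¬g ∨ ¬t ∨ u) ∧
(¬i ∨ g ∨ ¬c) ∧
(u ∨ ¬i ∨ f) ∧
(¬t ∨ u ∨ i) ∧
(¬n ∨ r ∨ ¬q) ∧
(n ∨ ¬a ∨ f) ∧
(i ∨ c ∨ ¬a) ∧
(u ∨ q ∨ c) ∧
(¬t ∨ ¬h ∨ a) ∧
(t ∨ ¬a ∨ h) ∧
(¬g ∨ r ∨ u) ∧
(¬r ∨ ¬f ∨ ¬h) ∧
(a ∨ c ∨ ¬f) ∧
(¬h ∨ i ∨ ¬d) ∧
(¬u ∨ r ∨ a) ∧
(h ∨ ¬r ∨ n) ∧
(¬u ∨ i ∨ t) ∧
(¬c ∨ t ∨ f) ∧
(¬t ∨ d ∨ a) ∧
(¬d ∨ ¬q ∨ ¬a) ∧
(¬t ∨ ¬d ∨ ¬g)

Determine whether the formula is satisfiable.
No

No, the formula is not satisfiable.

No assignment of truth values to the variables can make all 60 clauses true simultaneously.

The formula is UNSAT (unsatisfiable).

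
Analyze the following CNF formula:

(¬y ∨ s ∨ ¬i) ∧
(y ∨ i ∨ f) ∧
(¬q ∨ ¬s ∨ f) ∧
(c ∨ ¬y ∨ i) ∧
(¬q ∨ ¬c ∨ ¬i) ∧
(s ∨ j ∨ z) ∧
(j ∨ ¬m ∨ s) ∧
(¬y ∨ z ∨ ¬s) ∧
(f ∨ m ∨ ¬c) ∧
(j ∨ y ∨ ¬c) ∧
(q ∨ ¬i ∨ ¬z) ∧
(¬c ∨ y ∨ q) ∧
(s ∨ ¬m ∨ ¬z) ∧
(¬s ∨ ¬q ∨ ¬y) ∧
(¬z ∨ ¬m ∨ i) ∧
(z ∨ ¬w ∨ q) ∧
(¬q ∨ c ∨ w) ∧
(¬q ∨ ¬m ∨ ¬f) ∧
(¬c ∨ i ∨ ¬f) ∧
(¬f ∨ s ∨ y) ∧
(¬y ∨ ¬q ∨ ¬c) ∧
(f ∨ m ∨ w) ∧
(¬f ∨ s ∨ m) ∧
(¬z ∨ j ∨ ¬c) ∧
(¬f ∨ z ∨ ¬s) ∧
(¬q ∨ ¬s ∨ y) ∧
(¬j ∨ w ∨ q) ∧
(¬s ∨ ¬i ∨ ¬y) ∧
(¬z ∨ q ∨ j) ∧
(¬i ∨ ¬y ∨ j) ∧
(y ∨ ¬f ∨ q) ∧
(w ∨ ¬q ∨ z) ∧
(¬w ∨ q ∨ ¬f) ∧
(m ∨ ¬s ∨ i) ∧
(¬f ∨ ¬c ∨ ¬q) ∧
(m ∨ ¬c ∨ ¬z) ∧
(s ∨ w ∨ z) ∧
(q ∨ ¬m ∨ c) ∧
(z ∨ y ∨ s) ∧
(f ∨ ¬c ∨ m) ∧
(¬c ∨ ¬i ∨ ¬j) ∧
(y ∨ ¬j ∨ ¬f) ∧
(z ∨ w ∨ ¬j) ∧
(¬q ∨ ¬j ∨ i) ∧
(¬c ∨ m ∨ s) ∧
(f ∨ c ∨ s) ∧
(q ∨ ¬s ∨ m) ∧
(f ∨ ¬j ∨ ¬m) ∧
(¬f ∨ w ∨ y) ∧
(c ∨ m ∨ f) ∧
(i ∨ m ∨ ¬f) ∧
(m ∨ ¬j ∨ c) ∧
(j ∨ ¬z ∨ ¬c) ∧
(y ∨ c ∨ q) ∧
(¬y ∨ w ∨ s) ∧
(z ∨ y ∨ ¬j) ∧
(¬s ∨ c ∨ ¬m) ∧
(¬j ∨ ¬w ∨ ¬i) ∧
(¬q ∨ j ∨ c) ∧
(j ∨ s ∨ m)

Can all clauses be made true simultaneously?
No

No, the formula is not satisfiable.

No assignment of truth values to the variables can make all 60 clauses true simultaneously.

The formula is UNSAT (unsatisfiable).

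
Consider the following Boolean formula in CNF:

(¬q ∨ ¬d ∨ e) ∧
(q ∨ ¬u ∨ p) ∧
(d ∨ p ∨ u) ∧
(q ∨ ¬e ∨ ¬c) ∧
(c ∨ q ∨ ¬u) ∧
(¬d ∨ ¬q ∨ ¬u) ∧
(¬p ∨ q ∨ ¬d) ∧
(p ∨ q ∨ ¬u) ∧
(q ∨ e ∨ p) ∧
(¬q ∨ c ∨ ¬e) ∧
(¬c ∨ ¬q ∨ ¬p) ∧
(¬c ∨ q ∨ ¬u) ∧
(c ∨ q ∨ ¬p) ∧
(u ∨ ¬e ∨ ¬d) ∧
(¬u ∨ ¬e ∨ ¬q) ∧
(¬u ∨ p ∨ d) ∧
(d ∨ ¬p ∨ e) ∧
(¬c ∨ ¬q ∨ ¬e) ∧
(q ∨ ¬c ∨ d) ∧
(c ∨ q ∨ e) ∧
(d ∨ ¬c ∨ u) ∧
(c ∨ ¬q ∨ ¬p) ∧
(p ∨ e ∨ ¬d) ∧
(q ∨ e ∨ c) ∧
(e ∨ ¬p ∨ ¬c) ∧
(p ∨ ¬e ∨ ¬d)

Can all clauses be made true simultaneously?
No

No, the formula is not satisfiable.

No assignment of truth values to the variables can make all 26 clauses true simultaneously.

The formula is UNSAT (unsatisfiable).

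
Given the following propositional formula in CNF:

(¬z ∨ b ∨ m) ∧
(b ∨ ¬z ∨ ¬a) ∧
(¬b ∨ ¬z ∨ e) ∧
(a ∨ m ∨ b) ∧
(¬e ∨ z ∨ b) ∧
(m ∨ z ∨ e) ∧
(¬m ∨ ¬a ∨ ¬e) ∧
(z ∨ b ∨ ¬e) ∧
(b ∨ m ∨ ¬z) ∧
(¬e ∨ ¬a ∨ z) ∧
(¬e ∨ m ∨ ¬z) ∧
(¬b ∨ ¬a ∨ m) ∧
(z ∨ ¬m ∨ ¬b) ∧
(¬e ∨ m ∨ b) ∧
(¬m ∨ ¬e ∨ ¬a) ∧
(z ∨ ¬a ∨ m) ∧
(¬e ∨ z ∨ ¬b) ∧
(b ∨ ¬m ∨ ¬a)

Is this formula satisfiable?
Yes

Yes, the formula is satisfiable.

One satisfying assignment is: z=False, m=True, b=False, e=False, a=False

Verification: With this assignment, all 18 clauses evaluate to true.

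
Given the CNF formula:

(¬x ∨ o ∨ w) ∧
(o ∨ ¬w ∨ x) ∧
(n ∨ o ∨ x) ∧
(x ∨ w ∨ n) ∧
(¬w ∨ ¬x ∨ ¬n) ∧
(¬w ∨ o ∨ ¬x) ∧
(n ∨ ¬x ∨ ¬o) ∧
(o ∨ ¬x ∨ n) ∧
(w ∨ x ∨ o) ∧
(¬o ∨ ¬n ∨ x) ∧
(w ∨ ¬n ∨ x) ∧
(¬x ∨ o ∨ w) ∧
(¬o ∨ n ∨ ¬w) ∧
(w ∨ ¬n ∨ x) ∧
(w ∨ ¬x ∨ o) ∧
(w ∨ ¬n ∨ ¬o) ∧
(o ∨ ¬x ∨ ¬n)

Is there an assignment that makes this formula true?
No

No, the formula is not satisfiable.

No assignment of truth values to the variables can make all 17 clauses true simultaneously.

The formula is UNSAT (unsatisfiable).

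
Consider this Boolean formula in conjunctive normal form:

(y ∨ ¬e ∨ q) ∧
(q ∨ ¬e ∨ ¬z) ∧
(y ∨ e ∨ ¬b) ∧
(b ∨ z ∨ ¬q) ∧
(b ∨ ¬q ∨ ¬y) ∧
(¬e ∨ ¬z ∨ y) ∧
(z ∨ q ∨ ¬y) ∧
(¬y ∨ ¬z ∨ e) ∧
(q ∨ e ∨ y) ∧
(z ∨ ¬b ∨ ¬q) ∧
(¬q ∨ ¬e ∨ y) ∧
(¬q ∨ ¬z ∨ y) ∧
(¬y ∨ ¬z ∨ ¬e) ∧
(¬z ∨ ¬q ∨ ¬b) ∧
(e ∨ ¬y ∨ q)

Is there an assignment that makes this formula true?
No

No, the formula is not satisfiable.

No assignment of truth values to the variables can make all 15 clauses true simultaneously.

The formula is UNSAT (unsatisfiable).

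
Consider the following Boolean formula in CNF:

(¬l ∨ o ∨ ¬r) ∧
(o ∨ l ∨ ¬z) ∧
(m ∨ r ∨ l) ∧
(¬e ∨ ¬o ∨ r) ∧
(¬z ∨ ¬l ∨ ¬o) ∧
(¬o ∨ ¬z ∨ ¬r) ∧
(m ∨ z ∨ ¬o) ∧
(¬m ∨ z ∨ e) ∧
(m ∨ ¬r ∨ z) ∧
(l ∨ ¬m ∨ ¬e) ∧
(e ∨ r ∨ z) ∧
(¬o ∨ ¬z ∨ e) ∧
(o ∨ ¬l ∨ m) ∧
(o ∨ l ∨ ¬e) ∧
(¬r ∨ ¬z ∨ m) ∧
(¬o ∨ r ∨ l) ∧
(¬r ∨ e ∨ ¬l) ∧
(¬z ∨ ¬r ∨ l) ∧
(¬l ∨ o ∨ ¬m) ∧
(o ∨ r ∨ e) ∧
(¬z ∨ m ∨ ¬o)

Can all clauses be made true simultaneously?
Yes

Yes, the formula is satisfiable.

One satisfying assignment is: o=True, z=False, r=True, e=True, l=True, m=True

Verification: With this assignment, all 21 clauses evaluate to true.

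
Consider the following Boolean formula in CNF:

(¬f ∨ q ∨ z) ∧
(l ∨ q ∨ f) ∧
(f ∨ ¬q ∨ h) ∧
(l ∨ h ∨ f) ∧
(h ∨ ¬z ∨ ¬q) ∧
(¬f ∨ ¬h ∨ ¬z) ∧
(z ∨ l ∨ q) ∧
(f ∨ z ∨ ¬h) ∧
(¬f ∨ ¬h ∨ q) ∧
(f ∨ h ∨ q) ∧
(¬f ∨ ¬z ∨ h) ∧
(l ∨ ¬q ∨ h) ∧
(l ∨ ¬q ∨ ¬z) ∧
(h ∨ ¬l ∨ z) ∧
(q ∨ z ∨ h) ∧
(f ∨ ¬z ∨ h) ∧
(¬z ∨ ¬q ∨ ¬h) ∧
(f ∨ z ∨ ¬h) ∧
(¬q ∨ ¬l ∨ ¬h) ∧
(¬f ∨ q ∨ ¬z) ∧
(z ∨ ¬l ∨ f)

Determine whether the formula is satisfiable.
Yes

Yes, the formula is satisfiable.

One satisfying assignment is: f=True, z=False, h=True, q=True, l=False

Verification: With this assignment, all 21 clauses evaluate to true.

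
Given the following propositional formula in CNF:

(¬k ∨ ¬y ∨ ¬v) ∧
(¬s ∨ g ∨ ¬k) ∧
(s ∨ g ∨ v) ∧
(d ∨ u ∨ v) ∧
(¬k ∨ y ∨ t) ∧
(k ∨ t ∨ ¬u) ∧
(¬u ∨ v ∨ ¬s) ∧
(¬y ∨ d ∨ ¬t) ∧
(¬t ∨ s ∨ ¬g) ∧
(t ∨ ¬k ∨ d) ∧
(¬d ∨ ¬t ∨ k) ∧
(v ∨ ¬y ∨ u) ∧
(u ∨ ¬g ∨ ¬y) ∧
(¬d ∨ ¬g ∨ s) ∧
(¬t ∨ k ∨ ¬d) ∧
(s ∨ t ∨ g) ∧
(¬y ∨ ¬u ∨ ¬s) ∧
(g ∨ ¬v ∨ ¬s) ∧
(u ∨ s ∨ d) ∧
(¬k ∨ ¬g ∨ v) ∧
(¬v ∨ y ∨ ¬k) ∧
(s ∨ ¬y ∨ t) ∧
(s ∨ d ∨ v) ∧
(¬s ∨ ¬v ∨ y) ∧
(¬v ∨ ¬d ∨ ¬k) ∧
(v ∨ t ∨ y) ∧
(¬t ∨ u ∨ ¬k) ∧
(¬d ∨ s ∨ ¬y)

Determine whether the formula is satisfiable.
Yes

Yes, the formula is satisfiable.

One satisfying assignment is: v=True, d=False, t=True, s=False, k=False, u=True, y=False, g=False

Verification: With this assignment, all 28 clauses evaluate to true.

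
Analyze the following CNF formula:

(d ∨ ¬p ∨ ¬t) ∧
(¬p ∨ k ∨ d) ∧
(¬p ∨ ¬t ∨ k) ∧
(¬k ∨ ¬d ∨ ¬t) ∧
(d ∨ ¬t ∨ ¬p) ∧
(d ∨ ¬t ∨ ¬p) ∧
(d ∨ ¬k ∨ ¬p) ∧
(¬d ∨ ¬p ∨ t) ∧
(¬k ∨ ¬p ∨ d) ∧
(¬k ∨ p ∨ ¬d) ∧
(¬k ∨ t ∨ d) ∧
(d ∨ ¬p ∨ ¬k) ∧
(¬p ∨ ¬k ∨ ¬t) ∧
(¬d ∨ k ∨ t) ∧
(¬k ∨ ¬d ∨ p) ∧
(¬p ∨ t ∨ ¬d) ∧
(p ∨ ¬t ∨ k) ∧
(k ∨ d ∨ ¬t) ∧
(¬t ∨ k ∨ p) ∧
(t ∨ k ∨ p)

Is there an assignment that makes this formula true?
Yes

Yes, the formula is satisfiable.

One satisfying assignment is: p=False, d=False, t=True, k=True

Verification: With this assignment, all 20 clauses evaluate to true.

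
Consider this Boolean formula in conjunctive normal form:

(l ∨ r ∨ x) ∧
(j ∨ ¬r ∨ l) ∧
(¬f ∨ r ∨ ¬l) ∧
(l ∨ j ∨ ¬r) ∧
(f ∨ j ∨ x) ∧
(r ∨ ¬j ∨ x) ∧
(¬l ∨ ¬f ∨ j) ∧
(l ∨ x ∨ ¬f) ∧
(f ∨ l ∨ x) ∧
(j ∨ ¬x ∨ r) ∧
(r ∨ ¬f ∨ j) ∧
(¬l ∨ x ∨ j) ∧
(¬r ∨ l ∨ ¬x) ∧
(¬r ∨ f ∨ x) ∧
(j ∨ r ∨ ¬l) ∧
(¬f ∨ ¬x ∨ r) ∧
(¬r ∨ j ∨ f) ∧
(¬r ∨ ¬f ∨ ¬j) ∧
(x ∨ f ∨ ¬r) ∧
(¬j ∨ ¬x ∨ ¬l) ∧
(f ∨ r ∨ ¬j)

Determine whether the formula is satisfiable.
No

No, the formula is not satisfiable.

No assignment of truth values to the variables can make all 21 clauses true simultaneously.

The formula is UNSAT (unsatisfiable).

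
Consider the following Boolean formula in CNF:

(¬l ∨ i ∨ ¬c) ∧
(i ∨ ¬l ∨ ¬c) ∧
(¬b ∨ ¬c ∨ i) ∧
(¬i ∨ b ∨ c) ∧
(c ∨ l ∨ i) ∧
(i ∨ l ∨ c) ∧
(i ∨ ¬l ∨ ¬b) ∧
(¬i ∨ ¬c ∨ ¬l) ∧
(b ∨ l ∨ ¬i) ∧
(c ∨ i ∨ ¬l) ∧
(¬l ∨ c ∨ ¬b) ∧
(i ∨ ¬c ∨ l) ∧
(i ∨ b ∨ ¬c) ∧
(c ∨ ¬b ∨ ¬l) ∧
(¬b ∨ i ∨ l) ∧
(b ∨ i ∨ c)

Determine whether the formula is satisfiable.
Yes

Yes, the formula is satisfiable.

One satisfying assignment is: l=False, i=True, c=True, b=True

Verification: With this assignment, all 16 clauses evaluate to true.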